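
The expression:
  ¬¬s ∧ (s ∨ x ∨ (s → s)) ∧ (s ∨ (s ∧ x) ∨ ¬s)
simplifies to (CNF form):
s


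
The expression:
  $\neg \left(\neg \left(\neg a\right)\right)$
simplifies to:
$\neg a$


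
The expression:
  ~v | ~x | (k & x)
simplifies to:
k | ~v | ~x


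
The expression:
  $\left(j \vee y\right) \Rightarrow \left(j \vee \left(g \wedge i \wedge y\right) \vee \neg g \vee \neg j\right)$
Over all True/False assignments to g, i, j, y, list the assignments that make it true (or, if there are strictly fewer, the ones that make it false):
is always true.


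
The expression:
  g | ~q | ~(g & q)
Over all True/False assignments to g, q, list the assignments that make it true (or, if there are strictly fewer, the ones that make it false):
is always true.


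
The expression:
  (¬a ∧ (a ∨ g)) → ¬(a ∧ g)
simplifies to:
True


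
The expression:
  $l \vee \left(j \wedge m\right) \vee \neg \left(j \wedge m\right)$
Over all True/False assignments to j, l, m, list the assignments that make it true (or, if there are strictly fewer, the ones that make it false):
is always true.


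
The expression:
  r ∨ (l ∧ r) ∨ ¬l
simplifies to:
r ∨ ¬l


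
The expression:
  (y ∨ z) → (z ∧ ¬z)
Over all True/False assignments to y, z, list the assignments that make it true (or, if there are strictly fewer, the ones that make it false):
is true only for:
  y=False, z=False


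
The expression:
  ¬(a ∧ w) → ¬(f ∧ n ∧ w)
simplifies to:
a ∨ ¬f ∨ ¬n ∨ ¬w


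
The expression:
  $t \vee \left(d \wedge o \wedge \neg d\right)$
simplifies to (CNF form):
$t$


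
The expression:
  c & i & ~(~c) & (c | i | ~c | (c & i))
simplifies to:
c & i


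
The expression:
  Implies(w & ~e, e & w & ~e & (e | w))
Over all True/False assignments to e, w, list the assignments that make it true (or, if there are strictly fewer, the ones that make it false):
is false only for:
  e=False, w=True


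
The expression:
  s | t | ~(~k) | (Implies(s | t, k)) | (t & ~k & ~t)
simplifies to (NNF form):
True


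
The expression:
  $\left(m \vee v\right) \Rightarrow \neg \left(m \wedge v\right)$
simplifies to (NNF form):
$\neg m \vee \neg v$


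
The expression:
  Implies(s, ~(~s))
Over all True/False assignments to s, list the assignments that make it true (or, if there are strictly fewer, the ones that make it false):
is always true.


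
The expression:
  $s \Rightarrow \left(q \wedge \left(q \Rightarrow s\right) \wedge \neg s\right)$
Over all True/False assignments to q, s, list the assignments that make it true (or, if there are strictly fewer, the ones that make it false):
is true only for:
  q=False, s=False;
  q=True, s=False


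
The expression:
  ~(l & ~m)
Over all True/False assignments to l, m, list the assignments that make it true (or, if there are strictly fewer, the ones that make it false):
is false only for:
  l=True, m=False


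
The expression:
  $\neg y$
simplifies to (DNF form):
$\neg y$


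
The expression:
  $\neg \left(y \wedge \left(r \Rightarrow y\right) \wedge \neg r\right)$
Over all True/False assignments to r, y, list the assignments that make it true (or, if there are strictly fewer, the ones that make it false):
is false only for:
  r=False, y=True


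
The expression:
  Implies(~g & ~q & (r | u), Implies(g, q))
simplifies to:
True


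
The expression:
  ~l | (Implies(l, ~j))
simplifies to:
~j | ~l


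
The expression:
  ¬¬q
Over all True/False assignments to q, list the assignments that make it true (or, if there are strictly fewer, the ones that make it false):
is true only for:
  q=True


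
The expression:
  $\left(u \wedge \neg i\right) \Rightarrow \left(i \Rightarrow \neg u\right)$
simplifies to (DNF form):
$\text{True}$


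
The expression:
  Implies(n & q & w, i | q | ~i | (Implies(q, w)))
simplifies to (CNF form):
True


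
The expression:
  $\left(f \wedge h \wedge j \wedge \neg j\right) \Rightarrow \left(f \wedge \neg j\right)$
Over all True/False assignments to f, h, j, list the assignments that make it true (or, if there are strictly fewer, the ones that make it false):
is always true.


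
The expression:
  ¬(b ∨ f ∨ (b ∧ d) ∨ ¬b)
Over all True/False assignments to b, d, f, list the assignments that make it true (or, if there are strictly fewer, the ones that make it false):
is never true.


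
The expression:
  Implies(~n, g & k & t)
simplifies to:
n | (g & k & t)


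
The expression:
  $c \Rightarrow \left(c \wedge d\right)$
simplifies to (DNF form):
$d \vee \neg c$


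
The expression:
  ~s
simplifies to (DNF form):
~s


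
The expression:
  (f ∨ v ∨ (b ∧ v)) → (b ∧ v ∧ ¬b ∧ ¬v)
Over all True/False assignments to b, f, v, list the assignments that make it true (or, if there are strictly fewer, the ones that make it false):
is true only for:
  b=False, f=False, v=False;
  b=True, f=False, v=False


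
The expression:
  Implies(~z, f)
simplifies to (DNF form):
f | z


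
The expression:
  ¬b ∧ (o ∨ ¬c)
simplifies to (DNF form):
(o ∧ ¬b) ∨ (¬b ∧ ¬c)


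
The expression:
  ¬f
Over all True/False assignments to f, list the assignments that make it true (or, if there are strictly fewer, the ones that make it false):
is true only for:
  f=False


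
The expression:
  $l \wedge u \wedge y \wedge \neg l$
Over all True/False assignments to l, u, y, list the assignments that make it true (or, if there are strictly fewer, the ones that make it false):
is never true.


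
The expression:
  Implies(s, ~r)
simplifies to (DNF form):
~r | ~s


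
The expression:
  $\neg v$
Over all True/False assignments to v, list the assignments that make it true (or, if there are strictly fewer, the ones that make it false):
is true only for:
  v=False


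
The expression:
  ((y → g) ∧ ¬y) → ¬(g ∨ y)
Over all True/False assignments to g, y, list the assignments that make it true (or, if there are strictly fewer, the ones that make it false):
is false only for:
  g=True, y=False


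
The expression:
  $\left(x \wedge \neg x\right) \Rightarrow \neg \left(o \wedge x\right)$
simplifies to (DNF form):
$\text{True}$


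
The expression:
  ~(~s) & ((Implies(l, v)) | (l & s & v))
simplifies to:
s & (v | ~l)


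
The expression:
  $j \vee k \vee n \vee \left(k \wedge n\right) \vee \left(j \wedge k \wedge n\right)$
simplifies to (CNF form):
$j \vee k \vee n$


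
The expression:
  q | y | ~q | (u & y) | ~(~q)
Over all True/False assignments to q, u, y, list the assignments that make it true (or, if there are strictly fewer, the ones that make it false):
is always true.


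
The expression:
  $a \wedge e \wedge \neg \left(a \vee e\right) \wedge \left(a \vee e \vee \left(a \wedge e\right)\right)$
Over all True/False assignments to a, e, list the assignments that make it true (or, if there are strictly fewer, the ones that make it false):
is never true.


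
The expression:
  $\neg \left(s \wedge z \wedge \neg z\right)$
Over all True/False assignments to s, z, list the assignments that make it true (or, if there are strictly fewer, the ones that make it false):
is always true.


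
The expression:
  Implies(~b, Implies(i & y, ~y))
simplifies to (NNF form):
b | ~i | ~y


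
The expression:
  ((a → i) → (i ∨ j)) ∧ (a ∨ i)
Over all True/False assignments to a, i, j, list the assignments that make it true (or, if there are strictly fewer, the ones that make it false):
is false only for:
  a=False, i=False, j=False;
  a=False, i=False, j=True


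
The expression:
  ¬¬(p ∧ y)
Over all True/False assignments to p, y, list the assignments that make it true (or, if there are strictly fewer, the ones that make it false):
is true only for:
  p=True, y=True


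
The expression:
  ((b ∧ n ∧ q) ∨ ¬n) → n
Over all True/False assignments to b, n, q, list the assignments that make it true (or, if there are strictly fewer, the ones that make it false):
is true only for:
  b=False, n=True, q=False;
  b=False, n=True, q=True;
  b=True, n=True, q=False;
  b=True, n=True, q=True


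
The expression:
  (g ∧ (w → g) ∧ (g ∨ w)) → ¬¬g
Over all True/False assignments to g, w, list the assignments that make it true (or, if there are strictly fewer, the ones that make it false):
is always true.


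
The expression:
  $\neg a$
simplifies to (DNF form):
$\neg a$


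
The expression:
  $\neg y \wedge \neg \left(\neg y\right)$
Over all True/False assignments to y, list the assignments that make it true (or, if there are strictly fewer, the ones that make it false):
is never true.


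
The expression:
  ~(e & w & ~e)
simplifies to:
True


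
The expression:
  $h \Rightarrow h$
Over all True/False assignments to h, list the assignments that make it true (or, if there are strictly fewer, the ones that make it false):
is always true.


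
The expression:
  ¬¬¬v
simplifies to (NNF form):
¬v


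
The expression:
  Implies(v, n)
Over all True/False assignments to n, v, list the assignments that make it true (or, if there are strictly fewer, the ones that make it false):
is false only for:
  n=False, v=True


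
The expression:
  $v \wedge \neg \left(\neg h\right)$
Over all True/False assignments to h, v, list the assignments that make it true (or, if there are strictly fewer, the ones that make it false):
is true only for:
  h=True, v=True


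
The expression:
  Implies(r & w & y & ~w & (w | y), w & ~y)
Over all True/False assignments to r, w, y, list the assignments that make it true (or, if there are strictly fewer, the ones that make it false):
is always true.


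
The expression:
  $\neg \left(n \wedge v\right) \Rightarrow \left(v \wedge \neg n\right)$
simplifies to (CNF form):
$v$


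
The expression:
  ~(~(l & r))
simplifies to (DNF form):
l & r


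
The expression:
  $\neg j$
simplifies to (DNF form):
$\neg j$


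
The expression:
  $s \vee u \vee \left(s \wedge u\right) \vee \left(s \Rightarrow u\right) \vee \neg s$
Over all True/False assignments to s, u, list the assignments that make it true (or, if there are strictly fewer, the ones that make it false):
is always true.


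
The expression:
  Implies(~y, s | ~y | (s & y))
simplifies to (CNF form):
True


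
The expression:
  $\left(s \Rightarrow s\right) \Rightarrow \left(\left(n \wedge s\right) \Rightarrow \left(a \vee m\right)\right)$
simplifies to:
$a \vee m \vee \neg n \vee \neg s$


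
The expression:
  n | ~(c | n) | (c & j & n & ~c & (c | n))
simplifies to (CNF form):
n | ~c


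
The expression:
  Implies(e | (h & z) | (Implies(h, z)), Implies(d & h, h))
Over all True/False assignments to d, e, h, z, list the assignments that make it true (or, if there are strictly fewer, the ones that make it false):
is always true.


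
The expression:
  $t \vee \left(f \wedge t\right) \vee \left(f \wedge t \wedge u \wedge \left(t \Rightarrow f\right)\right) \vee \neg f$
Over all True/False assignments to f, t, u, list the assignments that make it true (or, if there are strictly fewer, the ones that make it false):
is false only for:
  f=True, t=False, u=False;
  f=True, t=False, u=True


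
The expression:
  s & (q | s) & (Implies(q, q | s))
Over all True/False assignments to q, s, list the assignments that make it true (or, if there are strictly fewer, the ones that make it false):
is true only for:
  q=False, s=True;
  q=True, s=True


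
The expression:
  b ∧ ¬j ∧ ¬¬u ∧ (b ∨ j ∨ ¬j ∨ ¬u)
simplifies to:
b ∧ u ∧ ¬j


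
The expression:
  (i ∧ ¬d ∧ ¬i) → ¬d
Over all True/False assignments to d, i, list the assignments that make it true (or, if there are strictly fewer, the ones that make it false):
is always true.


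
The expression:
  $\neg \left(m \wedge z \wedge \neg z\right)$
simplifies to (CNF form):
$\text{True}$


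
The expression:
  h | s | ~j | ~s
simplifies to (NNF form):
True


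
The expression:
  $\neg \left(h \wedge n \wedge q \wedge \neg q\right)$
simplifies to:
$\text{True}$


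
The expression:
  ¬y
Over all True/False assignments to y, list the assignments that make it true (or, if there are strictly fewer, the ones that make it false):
is true only for:
  y=False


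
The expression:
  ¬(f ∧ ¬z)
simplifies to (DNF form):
z ∨ ¬f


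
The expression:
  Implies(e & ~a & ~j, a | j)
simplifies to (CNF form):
a | j | ~e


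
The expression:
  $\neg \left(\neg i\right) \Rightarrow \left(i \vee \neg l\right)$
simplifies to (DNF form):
$\text{True}$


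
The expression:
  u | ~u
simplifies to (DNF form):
True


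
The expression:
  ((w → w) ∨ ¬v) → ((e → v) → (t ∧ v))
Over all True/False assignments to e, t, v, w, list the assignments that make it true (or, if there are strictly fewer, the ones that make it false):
is true only for:
  e=False, t=True, v=True, w=False;
  e=False, t=True, v=True, w=True;
  e=True, t=False, v=False, w=False;
  e=True, t=False, v=False, w=True;
  e=True, t=True, v=False, w=False;
  e=True, t=True, v=False, w=True;
  e=True, t=True, v=True, w=False;
  e=True, t=True, v=True, w=True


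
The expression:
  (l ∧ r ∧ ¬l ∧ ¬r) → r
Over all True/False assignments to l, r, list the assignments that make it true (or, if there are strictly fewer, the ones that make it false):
is always true.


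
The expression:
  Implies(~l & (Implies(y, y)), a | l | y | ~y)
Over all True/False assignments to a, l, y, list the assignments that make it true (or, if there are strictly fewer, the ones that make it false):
is always true.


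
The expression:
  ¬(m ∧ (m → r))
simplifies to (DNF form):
¬m ∨ ¬r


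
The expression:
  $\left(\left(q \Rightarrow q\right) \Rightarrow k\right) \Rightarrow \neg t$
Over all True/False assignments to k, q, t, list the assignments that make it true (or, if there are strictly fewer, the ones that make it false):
is false only for:
  k=True, q=False, t=True;
  k=True, q=True, t=True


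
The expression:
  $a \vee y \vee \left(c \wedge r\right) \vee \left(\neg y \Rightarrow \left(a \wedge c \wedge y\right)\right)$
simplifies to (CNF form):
$\left(a \vee c \vee y\right) \wedge \left(a \vee r \vee y\right)$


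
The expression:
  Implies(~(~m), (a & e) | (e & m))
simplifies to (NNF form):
e | ~m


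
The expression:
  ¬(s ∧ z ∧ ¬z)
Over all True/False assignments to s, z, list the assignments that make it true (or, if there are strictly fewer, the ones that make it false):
is always true.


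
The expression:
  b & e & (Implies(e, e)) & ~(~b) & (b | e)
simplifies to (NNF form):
b & e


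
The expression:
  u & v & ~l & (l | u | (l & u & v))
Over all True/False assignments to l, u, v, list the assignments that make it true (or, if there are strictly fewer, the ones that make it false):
is true only for:
  l=False, u=True, v=True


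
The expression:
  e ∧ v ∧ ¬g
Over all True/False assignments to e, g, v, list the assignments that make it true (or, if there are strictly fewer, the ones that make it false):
is true only for:
  e=True, g=False, v=True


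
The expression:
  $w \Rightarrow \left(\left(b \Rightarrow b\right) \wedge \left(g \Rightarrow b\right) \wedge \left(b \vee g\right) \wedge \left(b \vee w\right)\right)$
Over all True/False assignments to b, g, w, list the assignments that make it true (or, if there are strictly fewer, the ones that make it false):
is false only for:
  b=False, g=False, w=True;
  b=False, g=True, w=True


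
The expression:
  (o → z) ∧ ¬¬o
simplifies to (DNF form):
o ∧ z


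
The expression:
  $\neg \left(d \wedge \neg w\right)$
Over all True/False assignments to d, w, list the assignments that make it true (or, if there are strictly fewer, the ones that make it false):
is false only for:
  d=True, w=False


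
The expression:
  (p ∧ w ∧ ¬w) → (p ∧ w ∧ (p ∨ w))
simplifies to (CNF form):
True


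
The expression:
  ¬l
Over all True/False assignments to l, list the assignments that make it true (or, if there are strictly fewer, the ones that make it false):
is true only for:
  l=False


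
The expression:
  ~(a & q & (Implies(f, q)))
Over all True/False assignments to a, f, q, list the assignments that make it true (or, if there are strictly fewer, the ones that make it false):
is false only for:
  a=True, f=False, q=True;
  a=True, f=True, q=True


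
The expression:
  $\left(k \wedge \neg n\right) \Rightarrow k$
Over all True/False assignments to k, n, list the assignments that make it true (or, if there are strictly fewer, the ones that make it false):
is always true.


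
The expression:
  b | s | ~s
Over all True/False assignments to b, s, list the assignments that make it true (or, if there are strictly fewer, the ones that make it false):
is always true.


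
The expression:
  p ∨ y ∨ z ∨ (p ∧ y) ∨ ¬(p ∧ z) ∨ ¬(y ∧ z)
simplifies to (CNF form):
True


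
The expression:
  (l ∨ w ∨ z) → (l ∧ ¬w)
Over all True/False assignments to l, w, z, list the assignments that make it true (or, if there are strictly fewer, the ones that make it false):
is true only for:
  l=False, w=False, z=False;
  l=True, w=False, z=False;
  l=True, w=False, z=True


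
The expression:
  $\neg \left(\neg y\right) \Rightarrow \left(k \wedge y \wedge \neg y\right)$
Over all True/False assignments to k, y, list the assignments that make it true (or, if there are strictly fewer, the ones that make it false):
is true only for:
  k=False, y=False;
  k=True, y=False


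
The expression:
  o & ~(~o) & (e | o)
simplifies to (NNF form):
o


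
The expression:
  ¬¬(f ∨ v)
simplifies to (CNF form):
f ∨ v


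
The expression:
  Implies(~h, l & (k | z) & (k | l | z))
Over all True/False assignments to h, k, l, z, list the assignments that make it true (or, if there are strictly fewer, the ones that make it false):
is false only for:
  h=False, k=False, l=False, z=False;
  h=False, k=False, l=False, z=True;
  h=False, k=False, l=True, z=False;
  h=False, k=True, l=False, z=False;
  h=False, k=True, l=False, z=True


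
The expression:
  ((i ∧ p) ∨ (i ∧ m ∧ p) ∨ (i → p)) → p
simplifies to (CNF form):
i ∨ p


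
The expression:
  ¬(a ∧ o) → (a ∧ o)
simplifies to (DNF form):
a ∧ o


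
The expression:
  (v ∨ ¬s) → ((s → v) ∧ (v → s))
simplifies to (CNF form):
s ∨ ¬v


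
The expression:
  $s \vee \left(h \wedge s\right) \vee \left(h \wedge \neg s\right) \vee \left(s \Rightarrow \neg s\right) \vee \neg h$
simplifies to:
$\text{True}$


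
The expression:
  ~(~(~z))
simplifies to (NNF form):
~z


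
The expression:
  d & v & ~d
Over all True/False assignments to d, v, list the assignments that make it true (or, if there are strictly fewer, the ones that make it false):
is never true.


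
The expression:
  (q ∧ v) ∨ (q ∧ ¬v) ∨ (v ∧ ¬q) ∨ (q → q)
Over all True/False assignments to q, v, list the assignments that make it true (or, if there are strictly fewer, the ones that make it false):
is always true.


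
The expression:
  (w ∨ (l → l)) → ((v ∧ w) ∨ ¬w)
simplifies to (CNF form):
v ∨ ¬w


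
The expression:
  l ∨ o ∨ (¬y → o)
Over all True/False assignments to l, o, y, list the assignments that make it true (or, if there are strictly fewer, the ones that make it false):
is false only for:
  l=False, o=False, y=False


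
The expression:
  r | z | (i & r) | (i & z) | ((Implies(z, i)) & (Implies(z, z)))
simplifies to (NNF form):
True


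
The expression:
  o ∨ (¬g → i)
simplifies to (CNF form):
g ∨ i ∨ o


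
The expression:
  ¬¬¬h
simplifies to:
¬h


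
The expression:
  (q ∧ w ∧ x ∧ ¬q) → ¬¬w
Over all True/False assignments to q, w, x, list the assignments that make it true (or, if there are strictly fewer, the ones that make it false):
is always true.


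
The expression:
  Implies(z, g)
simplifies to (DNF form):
g | ~z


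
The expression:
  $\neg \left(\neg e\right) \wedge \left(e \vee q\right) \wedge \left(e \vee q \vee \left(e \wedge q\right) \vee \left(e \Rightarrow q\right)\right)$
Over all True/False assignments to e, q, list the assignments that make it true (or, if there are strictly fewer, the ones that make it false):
is true only for:
  e=True, q=False;
  e=True, q=True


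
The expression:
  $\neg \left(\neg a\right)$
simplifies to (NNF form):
$a$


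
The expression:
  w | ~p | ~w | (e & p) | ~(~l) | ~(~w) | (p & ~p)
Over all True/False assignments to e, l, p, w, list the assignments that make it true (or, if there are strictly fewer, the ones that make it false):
is always true.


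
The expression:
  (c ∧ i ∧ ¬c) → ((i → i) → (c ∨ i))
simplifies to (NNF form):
True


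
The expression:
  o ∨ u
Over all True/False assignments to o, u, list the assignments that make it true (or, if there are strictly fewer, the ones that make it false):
is false only for:
  o=False, u=False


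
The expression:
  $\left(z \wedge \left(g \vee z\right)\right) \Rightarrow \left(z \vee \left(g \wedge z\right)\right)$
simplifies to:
$\text{True}$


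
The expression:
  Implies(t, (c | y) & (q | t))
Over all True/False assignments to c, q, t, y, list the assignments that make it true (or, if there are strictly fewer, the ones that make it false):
is false only for:
  c=False, q=False, t=True, y=False;
  c=False, q=True, t=True, y=False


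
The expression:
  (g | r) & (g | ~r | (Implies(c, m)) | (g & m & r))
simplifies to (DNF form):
g | (m & r) | (r & ~c)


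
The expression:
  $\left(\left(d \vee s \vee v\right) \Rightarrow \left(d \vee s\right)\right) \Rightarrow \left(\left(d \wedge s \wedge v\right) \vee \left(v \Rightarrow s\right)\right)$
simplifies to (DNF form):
$s \vee \neg d \vee \neg v$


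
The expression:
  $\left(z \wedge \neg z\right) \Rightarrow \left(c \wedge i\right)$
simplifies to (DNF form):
$\text{True}$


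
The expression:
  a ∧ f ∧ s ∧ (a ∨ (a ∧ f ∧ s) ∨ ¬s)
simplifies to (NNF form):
a ∧ f ∧ s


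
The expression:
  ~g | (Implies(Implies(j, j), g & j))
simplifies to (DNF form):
j | ~g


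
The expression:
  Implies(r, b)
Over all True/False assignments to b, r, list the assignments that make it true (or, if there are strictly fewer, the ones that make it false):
is false only for:
  b=False, r=True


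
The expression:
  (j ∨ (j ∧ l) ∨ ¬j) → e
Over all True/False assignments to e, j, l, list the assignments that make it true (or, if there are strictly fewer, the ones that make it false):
is true only for:
  e=True, j=False, l=False;
  e=True, j=False, l=True;
  e=True, j=True, l=False;
  e=True, j=True, l=True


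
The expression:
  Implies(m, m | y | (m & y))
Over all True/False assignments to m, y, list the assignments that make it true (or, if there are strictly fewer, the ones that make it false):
is always true.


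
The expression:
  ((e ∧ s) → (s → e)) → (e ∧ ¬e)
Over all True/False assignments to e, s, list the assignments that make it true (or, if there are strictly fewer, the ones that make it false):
is never true.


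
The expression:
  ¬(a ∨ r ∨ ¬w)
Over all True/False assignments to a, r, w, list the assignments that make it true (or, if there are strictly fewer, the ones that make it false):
is true only for:
  a=False, r=False, w=True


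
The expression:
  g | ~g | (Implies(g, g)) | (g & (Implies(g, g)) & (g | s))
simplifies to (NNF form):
True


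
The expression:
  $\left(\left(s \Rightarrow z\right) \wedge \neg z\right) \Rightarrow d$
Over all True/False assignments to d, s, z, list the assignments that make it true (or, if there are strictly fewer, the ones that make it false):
is false only for:
  d=False, s=False, z=False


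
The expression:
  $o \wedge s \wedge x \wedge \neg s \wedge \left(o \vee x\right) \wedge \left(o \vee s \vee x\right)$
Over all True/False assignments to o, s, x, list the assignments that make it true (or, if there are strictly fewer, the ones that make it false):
is never true.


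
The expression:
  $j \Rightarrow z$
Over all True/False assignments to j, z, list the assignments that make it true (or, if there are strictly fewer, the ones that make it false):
is false only for:
  j=True, z=False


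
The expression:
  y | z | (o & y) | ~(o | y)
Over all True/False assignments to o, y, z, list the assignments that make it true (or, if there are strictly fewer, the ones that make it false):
is false only for:
  o=True, y=False, z=False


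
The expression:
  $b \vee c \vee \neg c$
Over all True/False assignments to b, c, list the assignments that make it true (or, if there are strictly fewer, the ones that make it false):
is always true.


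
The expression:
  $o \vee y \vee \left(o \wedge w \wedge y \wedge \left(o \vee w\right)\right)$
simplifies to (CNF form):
$o \vee y$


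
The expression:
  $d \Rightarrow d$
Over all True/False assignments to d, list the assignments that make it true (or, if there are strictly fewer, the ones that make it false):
is always true.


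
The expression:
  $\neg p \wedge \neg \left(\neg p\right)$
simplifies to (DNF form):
$\text{False}$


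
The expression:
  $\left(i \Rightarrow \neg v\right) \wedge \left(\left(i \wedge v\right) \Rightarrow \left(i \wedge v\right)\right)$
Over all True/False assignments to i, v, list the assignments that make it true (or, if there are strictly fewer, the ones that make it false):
is false only for:
  i=True, v=True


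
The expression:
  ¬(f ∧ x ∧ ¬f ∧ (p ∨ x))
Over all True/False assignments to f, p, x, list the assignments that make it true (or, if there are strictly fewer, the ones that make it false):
is always true.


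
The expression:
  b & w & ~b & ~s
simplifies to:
False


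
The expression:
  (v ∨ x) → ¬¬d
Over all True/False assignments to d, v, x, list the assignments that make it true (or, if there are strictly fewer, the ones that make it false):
is false only for:
  d=False, v=False, x=True;
  d=False, v=True, x=False;
  d=False, v=True, x=True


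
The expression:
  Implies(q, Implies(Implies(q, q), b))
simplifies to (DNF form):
b | ~q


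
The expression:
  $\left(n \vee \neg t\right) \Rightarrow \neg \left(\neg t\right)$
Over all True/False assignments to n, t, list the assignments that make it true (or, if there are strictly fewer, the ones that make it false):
is true only for:
  n=False, t=True;
  n=True, t=True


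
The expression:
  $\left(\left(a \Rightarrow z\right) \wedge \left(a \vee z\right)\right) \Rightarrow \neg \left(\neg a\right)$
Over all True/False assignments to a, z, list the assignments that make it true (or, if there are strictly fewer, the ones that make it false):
is false only for:
  a=False, z=True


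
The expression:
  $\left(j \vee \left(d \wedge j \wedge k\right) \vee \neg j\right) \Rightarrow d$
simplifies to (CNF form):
$d$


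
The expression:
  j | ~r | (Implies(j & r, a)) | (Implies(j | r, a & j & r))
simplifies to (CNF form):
True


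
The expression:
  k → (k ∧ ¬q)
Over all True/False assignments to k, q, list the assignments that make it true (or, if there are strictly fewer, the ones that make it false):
is false only for:
  k=True, q=True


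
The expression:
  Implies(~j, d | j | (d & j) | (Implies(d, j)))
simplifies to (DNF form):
True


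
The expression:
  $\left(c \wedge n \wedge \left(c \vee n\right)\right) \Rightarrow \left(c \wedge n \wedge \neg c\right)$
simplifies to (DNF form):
$\neg c \vee \neg n$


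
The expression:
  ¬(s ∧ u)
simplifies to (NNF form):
¬s ∨ ¬u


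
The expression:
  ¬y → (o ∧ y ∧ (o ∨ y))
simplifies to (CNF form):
y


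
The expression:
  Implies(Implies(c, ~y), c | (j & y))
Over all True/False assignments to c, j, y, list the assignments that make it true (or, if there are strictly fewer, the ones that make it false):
is false only for:
  c=False, j=False, y=False;
  c=False, j=False, y=True;
  c=False, j=True, y=False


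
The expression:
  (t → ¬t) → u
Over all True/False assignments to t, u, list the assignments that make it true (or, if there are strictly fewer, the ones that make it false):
is false only for:
  t=False, u=False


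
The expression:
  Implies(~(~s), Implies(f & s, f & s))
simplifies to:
True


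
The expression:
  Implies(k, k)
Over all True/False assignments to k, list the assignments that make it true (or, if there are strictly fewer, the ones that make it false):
is always true.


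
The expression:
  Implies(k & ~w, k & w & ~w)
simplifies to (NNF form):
w | ~k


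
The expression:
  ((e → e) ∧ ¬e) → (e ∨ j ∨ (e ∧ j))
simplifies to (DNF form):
e ∨ j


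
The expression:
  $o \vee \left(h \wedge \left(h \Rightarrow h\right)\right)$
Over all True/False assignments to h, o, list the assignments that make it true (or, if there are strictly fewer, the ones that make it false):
is false only for:
  h=False, o=False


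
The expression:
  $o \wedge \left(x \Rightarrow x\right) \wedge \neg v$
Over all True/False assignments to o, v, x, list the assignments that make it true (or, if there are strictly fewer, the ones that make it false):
is true only for:
  o=True, v=False, x=False;
  o=True, v=False, x=True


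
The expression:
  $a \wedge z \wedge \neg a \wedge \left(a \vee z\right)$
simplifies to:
$\text{False}$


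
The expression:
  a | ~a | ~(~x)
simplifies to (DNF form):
True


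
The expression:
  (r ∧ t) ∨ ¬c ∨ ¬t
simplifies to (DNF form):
r ∨ ¬c ∨ ¬t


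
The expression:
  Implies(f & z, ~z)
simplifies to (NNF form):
~f | ~z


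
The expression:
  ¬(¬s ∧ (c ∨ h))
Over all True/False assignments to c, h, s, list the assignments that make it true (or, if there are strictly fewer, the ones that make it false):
is false only for:
  c=False, h=True, s=False;
  c=True, h=False, s=False;
  c=True, h=True, s=False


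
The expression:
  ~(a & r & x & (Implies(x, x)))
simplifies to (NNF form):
~a | ~r | ~x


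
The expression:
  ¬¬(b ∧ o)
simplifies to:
b ∧ o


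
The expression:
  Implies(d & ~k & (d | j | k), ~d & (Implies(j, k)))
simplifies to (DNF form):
k | ~d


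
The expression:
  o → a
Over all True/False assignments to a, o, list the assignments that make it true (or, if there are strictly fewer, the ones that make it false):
is false only for:
  a=False, o=True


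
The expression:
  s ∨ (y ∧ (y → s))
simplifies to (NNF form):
s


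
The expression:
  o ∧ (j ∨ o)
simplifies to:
o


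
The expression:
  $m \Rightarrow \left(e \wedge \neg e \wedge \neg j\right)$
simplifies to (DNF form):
$\neg m$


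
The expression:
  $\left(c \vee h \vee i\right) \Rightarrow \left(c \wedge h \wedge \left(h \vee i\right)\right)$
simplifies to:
$\left(c \wedge h\right) \vee \left(\neg c \wedge \neg h \wedge \neg i\right)$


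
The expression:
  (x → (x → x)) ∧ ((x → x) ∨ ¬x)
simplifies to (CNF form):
True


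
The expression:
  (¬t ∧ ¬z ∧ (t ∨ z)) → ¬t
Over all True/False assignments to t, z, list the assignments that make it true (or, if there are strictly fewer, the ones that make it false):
is always true.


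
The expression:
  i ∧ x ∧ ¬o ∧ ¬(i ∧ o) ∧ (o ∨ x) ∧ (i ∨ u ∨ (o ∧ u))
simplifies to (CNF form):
i ∧ x ∧ ¬o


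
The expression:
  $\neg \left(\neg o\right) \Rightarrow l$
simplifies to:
$l \vee \neg o$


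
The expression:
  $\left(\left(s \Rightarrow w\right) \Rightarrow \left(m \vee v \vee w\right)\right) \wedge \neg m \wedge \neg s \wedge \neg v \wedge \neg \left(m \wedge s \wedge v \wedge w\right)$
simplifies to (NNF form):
$w \wedge \neg m \wedge \neg s \wedge \neg v$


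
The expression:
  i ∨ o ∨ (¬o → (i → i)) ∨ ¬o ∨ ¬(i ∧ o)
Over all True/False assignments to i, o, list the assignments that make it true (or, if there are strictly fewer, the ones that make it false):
is always true.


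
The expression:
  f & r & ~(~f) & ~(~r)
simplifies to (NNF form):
f & r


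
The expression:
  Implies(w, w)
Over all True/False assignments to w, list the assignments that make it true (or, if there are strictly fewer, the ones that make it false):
is always true.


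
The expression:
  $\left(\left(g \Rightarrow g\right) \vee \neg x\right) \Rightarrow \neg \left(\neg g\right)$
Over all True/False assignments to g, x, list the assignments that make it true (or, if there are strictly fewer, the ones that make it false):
is true only for:
  g=True, x=False;
  g=True, x=True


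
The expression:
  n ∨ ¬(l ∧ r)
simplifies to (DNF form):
n ∨ ¬l ∨ ¬r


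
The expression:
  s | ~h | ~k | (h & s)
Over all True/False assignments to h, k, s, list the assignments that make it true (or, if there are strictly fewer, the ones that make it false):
is false only for:
  h=True, k=True, s=False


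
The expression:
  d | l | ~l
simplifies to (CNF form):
True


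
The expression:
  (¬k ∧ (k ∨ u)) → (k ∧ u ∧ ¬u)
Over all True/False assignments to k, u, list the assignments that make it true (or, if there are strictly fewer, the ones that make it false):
is false only for:
  k=False, u=True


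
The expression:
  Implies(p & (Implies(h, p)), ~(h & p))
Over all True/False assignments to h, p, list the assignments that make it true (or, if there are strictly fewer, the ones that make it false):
is false only for:
  h=True, p=True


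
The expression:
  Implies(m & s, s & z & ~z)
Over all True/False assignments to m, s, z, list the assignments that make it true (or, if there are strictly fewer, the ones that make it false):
is false only for:
  m=True, s=True, z=False;
  m=True, s=True, z=True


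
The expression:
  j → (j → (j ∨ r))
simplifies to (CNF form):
True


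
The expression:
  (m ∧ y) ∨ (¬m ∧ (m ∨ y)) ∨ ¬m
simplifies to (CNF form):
y ∨ ¬m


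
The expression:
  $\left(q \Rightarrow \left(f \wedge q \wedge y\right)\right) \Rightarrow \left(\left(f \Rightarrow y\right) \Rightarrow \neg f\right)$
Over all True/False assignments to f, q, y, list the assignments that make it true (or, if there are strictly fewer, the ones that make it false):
is false only for:
  f=True, q=False, y=True;
  f=True, q=True, y=True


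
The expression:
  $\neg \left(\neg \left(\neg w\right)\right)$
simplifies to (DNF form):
$\neg w$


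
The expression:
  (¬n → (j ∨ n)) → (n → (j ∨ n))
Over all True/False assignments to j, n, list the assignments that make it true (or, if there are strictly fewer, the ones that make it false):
is always true.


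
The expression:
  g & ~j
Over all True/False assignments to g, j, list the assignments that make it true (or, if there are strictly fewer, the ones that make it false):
is true only for:
  g=True, j=False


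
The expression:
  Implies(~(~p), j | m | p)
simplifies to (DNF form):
True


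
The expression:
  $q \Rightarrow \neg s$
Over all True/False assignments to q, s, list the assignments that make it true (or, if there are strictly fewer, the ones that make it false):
is false only for:
  q=True, s=True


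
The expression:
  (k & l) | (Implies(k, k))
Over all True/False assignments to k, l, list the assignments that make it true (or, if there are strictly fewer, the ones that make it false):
is always true.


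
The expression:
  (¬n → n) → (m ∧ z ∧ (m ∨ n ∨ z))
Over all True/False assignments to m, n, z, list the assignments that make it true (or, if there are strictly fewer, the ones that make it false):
is false only for:
  m=False, n=True, z=False;
  m=False, n=True, z=True;
  m=True, n=True, z=False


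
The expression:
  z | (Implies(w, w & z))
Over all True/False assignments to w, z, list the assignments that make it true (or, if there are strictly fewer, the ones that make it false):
is false only for:
  w=True, z=False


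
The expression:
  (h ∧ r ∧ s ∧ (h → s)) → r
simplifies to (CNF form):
True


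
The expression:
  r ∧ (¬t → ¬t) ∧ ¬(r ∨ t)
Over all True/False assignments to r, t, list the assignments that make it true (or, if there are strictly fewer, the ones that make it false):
is never true.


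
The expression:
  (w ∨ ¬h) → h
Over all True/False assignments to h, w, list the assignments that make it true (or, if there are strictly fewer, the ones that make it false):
is true only for:
  h=True, w=False;
  h=True, w=True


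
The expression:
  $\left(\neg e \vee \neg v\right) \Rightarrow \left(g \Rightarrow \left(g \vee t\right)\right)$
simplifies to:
$\text{True}$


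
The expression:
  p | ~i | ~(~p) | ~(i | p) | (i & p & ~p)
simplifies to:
p | ~i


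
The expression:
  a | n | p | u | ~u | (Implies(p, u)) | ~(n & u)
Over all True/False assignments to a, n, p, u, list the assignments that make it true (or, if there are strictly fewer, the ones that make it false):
is always true.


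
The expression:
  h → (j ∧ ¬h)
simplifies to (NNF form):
¬h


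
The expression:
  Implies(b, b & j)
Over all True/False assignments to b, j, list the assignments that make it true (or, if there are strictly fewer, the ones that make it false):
is false only for:
  b=True, j=False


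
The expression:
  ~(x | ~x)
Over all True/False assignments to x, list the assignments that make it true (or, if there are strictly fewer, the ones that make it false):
is never true.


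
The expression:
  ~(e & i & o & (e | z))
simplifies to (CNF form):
~e | ~i | ~o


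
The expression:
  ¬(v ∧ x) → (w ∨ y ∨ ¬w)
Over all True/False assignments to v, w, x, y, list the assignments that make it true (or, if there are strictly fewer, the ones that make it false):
is always true.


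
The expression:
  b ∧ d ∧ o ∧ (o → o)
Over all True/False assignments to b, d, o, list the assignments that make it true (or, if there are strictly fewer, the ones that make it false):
is true only for:
  b=True, d=True, o=True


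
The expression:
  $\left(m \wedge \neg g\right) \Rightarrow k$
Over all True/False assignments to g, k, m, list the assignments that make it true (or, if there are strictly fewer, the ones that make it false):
is false only for:
  g=False, k=False, m=True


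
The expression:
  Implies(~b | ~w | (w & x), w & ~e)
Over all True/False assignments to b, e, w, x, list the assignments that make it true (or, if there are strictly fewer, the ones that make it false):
is true only for:
  b=False, e=False, w=True, x=False;
  b=False, e=False, w=True, x=True;
  b=True, e=False, w=True, x=False;
  b=True, e=False, w=True, x=True;
  b=True, e=True, w=True, x=False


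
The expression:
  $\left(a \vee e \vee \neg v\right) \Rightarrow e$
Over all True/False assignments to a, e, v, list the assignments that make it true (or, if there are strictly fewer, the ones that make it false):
is false only for:
  a=False, e=False, v=False;
  a=True, e=False, v=False;
  a=True, e=False, v=True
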